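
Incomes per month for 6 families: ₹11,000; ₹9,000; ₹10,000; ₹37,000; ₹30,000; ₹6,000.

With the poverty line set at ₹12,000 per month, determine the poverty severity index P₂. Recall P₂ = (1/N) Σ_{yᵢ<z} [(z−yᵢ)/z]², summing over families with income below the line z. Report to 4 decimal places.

0.0579

Poor units: ₹6,000, ₹9,000, ₹10,000, ₹11,000 (q = 4 of N = 6).
Gap ratios (z−y)/z: (12000−6000)/12000 = 0.5000; (12000−9000)/12000 = 0.2500; (12000−10000)/12000 = 0.1667; (12000−11000)/12000 = 0.0833.
Squared: 0.2500; 0.0625; 0.0278; 0.0069.
Sum = 0.347222; P₂ = 0.347222 / 6 = 0.0579.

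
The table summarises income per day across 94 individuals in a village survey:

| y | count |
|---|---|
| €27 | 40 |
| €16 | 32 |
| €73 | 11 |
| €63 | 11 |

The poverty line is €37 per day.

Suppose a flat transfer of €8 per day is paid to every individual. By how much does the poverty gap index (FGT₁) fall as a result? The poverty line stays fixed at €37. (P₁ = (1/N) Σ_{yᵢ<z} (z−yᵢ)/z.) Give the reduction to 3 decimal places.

0.166

Before: below the line — 32×€16, 40×€27; poverty gap index (FGT₁) = 0.30822.
After the €8 transfer: below the line — 32×€24, 40×€35; poverty gap index (FGT₁) = 0.14261.
Reduction = 0.30822 − 0.14261 = 0.166.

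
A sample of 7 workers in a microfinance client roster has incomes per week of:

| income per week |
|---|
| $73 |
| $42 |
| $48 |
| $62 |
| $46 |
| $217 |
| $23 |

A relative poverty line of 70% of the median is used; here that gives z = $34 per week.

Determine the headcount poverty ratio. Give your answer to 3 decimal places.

1 of the 7 workers have income below $34.
H = 1/7 = 0.143.

0.143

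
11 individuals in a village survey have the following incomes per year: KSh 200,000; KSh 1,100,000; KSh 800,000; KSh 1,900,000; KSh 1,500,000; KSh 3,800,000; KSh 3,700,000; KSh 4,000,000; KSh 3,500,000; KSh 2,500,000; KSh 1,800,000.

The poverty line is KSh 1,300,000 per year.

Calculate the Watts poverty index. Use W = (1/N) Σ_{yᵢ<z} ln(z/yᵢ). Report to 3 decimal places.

0.229

Below z: KSh 200,000, KSh 800,000, KSh 1,100,000 (q = 3 of N = 11).
Log gaps: ln(1300000/200000) = 1.8718; ln(1300000/800000) = 0.4855; ln(1300000/1100000) = 0.1671.
W = 2.524364 / 11 = 0.229.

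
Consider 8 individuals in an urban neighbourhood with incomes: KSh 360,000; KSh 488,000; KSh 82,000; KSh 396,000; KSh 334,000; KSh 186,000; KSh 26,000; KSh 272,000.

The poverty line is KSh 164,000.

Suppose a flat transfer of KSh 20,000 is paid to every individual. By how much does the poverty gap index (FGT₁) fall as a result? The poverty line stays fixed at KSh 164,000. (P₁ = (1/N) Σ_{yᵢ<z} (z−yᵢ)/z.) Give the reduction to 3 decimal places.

0.030

Before: below the line — KSh 26,000, KSh 82,000; poverty gap index (FGT₁) = 0.16768.
After the KSh 20,000 transfer: below the line — KSh 46,000, KSh 102,000; poverty gap index (FGT₁) = 0.13720.
Reduction = 0.16768 − 0.13720 = 0.030.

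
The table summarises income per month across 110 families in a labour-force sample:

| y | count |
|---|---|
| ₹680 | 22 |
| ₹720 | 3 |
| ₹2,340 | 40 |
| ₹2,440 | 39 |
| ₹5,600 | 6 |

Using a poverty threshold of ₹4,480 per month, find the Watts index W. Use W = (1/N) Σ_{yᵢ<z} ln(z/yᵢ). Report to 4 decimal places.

0.8785

Below the line: 22×₹680, 3×₹720, 40×₹2,340, 39×₹2,440 (q = 104 of N = 110).
Log shortfalls: ln(4480/680) = 1.8853 (×22); ln(4480/720) = 1.8281 (×3); ln(4480/2340) = 0.6495 (×40); ln(4480/2440) = 0.6076 (×39).
W = 96.636923 / 110 = 0.8785.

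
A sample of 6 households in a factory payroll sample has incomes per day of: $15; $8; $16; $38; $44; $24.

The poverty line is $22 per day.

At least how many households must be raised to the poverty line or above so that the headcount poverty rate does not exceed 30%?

Currently q = 3 of N = 6 are below the line (H = 0.500).
A headcount ratio of at most 30% allows at most ⌊0.30 × 6⌋ = 1 poor households.
So at least 3 − 1 = 2 must be lifted.

2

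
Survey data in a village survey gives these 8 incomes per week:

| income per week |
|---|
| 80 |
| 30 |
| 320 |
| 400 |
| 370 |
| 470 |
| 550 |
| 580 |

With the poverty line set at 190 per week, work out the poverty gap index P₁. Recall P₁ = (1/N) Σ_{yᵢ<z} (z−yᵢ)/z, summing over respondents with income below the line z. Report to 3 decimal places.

Poor units: 30, 80 (q = 2 of N = 8).
Normalized shortfalls: (190−30)/190 = 0.8421; (190−80)/190 = 0.5789.
Σ = 1.421053. Dividing by the full population N = 8 gives P₁ = 0.178.

0.178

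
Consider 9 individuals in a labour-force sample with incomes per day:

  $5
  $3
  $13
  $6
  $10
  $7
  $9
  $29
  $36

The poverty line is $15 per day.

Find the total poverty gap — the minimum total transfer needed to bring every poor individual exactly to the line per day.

Incomes under z: $3, $5, $6, $7, $9, $10, $13 (q = 7 of N = 9).
Individual gaps: 15−3 = 12; 15−5 = 10; 15−6 = 9; 15−7 = 8; 15−9 = 6; 15−10 = 5; 15−13 = 2.
Aggregate gap = $52.

$52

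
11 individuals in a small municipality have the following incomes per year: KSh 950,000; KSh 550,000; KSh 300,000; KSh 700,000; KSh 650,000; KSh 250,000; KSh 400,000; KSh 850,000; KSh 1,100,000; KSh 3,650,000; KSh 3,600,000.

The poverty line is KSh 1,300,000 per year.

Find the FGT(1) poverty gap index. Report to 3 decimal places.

Below the line: KSh 250,000, KSh 300,000, KSh 400,000, KSh 550,000, KSh 650,000, KSh 700,000, KSh 850,000, KSh 950,000, KSh 1,100,000 (q = 9 of N = 11).
Shortfall ratios: (1300000−250000)/1300000 = 0.8077; (1300000−300000)/1300000 = 0.7692; (1300000−400000)/1300000 = 0.6923; (1300000−550000)/1300000 = 0.5769; (1300000−650000)/1300000 = 0.5000; (1300000−700000)/1300000 = 0.4615; (1300000−850000)/1300000 = 0.3462; (1300000−950000)/1300000 = 0.2692; (1300000−1100000)/1300000 = 0.1538.
Σ = 4.576923. Dividing by the full population N = 11 gives P₁ = 0.416.

0.416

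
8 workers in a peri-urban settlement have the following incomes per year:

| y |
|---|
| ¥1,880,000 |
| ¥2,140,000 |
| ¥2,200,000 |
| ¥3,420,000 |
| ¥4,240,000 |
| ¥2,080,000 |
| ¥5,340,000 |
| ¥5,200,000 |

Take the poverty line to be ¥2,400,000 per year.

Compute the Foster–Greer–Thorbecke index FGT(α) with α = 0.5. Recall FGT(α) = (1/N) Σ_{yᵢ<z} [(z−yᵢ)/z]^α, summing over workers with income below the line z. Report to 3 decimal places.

Below z: ¥1,880,000, ¥2,080,000, ¥2,140,000, ¥2,200,000 (q = 4 of N = 8).
Gap ratios (z−y)/z: (2400000−1880000)/2400000 = 0.2167; (2400000−2080000)/2400000 = 0.1333; (2400000−2140000)/2400000 = 0.1083; (2400000−2200000)/2400000 = 0.0833.
Raised to α = 0.5: 0.46547; 0.36515; 0.32914; 0.28868.
Sum = 1.448438; FGT(0.5) = 1.448438 / 8 = 0.181.

0.181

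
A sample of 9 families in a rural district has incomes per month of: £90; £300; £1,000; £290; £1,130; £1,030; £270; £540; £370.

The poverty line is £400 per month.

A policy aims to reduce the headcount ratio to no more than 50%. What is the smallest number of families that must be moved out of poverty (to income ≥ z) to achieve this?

1

5 of the 9 families are poor, so H = 5/9 = 0.556.
A headcount ratio of at most 50% allows at most ⌊0.50 × 9⌋ = 4 poor families.
So at least 5 − 4 = 1 must be lifted.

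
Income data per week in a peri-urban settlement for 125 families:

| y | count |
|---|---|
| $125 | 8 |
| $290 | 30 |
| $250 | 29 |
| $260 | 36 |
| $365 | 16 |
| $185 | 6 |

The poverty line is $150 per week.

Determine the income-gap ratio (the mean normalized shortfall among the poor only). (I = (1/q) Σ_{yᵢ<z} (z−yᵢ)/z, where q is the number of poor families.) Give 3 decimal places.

0.167

Poor units: 8×$125 (q = 8 of N = 125).
Shortfall ratios (z−y)/z: 0.1667 (×8); sum = 1.333333.
I averages over the q = 8 poor units only: 1.333333 / 8 = 0.167.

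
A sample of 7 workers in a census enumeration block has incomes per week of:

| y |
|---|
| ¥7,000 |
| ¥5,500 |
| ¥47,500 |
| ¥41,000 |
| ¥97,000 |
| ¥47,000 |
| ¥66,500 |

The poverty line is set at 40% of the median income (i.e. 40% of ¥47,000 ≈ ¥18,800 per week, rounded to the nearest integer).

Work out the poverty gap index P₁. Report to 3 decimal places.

Incomes under z: ¥5,500, ¥7,000 (q = 2 of N = 7).
Normalized shortfalls: (18800−5500)/18800 = 0.7074; (18800−7000)/18800 = 0.6277.
Sum of shortfalls = 1.335106; P₁ averages over all N: 1.335106 / 7 = 0.191.

0.191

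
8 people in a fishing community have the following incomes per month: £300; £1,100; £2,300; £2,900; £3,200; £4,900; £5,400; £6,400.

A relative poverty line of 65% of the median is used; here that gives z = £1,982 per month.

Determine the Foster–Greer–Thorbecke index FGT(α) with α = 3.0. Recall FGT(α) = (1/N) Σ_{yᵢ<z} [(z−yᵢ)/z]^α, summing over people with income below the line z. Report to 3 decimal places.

Poor units: £300, £1,100 (q = 2 of N = 8).
Gap ratios (z−y)/z: (1982−300)/1982 = 0.8486; (1982−1100)/1982 = 0.4450.
Raised to α = 3.0: 0.61118; 0.08812.
Sum = 0.699301; FGT(3.0) = 0.699301 / 8 = 0.087.

0.087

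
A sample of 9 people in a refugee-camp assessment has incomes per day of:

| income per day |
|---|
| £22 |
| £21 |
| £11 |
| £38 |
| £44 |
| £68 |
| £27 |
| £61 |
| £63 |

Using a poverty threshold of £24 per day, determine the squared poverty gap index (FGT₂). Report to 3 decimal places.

0.035

Poor units: £11, £21, £22 (q = 3 of N = 9).
Relative gaps: (24−11)/24 = 0.5417; (24−21)/24 = 0.1250; (24−22)/24 = 0.0833.
Squared: 0.2934; 0.0156; 0.0069.
Sum = 0.315972; P₂ = 0.315972 / 9 = 0.035.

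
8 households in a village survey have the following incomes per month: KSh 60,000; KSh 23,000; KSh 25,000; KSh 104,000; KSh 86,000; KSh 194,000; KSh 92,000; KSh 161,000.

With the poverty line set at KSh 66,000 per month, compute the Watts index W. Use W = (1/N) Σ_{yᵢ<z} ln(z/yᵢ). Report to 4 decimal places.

Poor units: KSh 23,000, KSh 25,000, KSh 60,000 (q = 3 of N = 8).
ln(z/y) terms: ln(66000/23000) = 1.0542; ln(66000/25000) = 0.9708; ln(66000/60000) = 0.0953.
W = 2.120250 / 8 = 0.2650.

0.2650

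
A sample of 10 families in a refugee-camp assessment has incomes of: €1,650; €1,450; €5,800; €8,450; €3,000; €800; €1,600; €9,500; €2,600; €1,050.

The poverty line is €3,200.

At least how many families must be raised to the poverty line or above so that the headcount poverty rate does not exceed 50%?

2

7 of the 10 families are poor, so H = 7/10 = 0.700.
A headcount ratio of at most 50% allows at most ⌊0.50 × 10⌋ = 5 poor families.
So at least 7 − 5 = 2 must be lifted.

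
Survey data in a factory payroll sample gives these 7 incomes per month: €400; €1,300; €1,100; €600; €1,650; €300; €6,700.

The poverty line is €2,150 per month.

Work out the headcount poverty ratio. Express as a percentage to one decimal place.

6 of the 7 respondents have income below €2,150.
H = 6/7 = 85.7%.

85.7%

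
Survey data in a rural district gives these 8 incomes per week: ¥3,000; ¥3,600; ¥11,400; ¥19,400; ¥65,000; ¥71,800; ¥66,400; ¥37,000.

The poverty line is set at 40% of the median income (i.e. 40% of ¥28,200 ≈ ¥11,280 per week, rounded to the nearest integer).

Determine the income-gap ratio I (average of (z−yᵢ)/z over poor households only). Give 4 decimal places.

Below the line: ¥3,000, ¥3,600 (q = 2 of N = 8).
Relative gaps: 0.7340, 0.6809; sum = 1.414894.
The income-gap ratio divides by q (the poor only): 1.414894 / 2 = 0.7074.

0.7074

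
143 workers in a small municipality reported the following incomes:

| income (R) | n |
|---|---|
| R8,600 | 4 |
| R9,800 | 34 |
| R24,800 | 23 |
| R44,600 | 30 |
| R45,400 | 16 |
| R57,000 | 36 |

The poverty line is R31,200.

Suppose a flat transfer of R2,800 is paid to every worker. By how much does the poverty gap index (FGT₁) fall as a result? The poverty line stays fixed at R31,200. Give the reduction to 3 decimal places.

Before: below the line — 4×R8,600, 34×R9,800, 23×R24,800; poverty gap index (FGT₁) = 0.21633.
After the R2,800 transfer: below the line — 4×R11,400, 34×R12,600, 23×R27,600; poverty gap index (FGT₁) = 0.17805.
Reduction = 0.21633 − 0.17805 = 0.038.

0.038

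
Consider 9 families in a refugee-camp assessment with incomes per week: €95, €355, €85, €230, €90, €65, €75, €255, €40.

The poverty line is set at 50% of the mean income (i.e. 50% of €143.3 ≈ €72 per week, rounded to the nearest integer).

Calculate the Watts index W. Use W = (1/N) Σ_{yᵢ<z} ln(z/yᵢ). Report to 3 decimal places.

0.077

Below z: €40, €65 (q = 2 of N = 9).
Log shortfalls: ln(72/40) = 0.5878; ln(72/65) = 0.1023.
W = 0.690066 / 9 = 0.077.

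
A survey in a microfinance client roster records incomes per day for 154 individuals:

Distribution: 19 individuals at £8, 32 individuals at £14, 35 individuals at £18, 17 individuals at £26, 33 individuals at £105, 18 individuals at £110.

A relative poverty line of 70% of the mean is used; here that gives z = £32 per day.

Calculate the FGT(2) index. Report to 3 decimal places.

Below the line: 19×£8, 32×£14, 35×£18, 17×£26 (q = 103 of N = 154).
Relative gaps: (32−8)/32 = 0.7500 (×19); (32−14)/32 = 0.5625 (×32); (32−18)/32 = 0.4375 (×35); (32−26)/32 = 0.1875 (×17).
Squared: 0.5625 (×19); 0.3164 (×32); 0.1914 (×35); 0.0352 (×17).
Sum = 28.109375; P₂ = 28.109375 / 154 = 0.183.

0.183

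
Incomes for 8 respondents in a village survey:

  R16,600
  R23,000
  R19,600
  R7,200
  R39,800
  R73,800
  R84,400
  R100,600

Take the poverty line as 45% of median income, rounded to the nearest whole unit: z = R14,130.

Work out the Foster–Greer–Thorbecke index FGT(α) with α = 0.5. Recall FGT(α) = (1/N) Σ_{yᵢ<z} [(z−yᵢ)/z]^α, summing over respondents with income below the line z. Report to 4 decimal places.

0.0875

Poor units: R7,200 (q = 1 of N = 8).
Shortfall ratios: (14130−7200)/14130 = 0.4904.
Raised to α = 0.5: 0.70032.
Sum = 0.700318; FGT(0.5) = 0.700318 / 8 = 0.0875.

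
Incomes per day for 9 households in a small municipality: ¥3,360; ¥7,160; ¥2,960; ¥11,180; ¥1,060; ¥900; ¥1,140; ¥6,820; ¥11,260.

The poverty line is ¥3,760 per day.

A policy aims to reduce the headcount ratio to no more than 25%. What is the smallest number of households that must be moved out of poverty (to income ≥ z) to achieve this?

Currently q = 5 of N = 9 are below the line (H = 0.556).
A headcount ratio of at most 25% allows at most ⌊0.25 × 9⌋ = 2 poor households.
So at least 5 − 2 = 3 must be lifted.

3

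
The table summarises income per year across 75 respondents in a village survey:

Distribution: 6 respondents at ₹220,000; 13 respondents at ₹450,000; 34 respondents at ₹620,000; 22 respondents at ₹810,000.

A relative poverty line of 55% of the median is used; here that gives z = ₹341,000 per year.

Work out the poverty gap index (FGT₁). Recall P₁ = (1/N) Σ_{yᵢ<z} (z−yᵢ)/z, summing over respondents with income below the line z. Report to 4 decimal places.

Below the line: 6×₹220,000 (q = 6 of N = 75).
Normalized shortfalls: (341000−220000)/341000 = 0.3548 (×6).
Σ = 2.129032. Dividing by the full population N = 75 gives P₁ = 0.0284.

0.0284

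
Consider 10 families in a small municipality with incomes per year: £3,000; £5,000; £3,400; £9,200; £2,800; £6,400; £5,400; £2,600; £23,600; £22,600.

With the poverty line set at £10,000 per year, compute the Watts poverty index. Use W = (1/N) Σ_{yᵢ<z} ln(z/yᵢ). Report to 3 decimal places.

Below the line: £2,600, £2,800, £3,000, £3,400, £5,000, £5,400, £6,400, £9,200 (q = 8 of N = 10).
ln(z/y) terms: ln(10000/2600) = 1.3471; ln(10000/2800) = 1.2730; ln(10000/3000) = 1.2040; ln(10000/3400) = 1.0788; ln(10000/5000) = 0.6931; ln(10000/5400) = 0.6162; ln(10000/6400) = 0.4463; ln(10000/9200) = 0.0834.
W = 6.741824 / 10 = 0.674.

0.674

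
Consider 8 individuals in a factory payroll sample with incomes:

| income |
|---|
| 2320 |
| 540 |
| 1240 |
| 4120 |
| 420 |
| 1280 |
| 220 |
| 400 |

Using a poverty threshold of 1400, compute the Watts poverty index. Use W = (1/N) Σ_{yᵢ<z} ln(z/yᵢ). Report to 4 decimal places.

Poor units: 220, 400, 420, 540, 1240, 1280 (q = 6 of N = 8).
ln(z/y) terms: ln(1400/220) = 1.8506; ln(1400/400) = 1.2528; ln(1400/420) = 1.2040; ln(1400/540) = 0.9527; ln(1400/1240) = 0.1214; ln(1400/1280) = 0.0896.
W = 5.470967 / 8 = 0.6839.

0.6839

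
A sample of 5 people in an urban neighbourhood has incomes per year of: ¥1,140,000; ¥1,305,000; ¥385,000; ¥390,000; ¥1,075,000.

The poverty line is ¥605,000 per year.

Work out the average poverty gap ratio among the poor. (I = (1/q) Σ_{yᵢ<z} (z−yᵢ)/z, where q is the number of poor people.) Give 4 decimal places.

Below z: ¥385,000, ¥390,000 (q = 2 of N = 5).
Shortfall ratios (z−y)/z: 0.3636, 0.3554; sum = 0.719008.
I averages over the q = 2 poor units only: 0.719008 / 2 = 0.3595.

0.3595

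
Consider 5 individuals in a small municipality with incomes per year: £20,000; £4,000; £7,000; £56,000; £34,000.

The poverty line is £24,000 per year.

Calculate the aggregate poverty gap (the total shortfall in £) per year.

Below z: £4,000, £7,000, £20,000 (q = 3 of N = 5).
Individual gaps: 24000−4000 = 20000; 24000−7000 = 17000; 24000−20000 = 4000.
Aggregate gap = £41,000.

£41,000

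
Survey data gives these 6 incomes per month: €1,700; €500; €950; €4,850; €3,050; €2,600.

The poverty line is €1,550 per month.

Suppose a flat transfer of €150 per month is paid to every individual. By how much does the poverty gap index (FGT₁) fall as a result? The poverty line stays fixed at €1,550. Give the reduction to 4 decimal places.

Before: below the line — €500, €950; poverty gap index (FGT₁) = 0.177419.
After the €150 transfer: below the line — €650, €1,100; poverty gap index (FGT₁) = 0.145161.
Reduction = 0.177419 − 0.145161 = 0.0323.

0.0323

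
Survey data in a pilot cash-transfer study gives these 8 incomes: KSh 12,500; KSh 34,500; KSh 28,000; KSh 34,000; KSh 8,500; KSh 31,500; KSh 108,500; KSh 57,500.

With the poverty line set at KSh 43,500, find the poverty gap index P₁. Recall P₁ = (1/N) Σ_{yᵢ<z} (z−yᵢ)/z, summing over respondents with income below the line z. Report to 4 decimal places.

0.3218

Below the line: KSh 8,500, KSh 12,500, KSh 28,000, KSh 31,500, KSh 34,000, KSh 34,500 (q = 6 of N = 8).
Shortfall ratios: (43500−8500)/43500 = 0.8046; (43500−12500)/43500 = 0.7126; (43500−28000)/43500 = 0.3563; (43500−31500)/43500 = 0.2759; (43500−34000)/43500 = 0.2184; (43500−34500)/43500 = 0.2069.
Σ = 2.574713. Dividing by the full population N = 8 gives P₁ = 0.3218.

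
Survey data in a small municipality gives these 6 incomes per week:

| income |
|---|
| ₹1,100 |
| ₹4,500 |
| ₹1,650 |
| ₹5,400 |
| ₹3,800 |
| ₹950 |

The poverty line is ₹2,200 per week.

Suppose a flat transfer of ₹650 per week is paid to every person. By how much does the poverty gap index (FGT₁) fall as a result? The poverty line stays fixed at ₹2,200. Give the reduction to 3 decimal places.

Before: below the line — ₹950, ₹1,100, ₹1,650; poverty gap index (FGT₁) = 0.21970.
After the ₹650 transfer: below the line — ₹1,600, ₹1,750; poverty gap index (FGT₁) = 0.07955.
Reduction = 0.21970 − 0.07955 = 0.140.

0.140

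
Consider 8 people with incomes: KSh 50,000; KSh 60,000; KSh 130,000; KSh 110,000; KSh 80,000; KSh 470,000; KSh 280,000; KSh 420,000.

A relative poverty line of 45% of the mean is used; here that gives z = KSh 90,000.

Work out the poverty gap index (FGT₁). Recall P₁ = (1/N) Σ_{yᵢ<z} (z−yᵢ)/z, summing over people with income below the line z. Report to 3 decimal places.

0.111

Poor units: KSh 50,000, KSh 60,000, KSh 80,000 (q = 3 of N = 8).
Normalized shortfalls: (90000−50000)/90000 = 0.4444; (90000−60000)/90000 = 0.3333; (90000−80000)/90000 = 0.1111.
Sum of shortfalls = 0.888889; P₁ averages over all N: 0.888889 / 8 = 0.111.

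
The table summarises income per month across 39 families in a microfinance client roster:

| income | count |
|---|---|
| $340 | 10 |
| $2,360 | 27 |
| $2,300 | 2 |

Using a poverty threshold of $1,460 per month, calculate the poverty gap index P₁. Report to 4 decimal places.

0.1967

Incomes under z: 10×$340 (q = 10 of N = 39).
Gap ratios (z−y)/z: (1460−340)/1460 = 0.7671 (×10).
Σ = 7.671233. Dividing by the full population N = 39 gives P₁ = 0.1967.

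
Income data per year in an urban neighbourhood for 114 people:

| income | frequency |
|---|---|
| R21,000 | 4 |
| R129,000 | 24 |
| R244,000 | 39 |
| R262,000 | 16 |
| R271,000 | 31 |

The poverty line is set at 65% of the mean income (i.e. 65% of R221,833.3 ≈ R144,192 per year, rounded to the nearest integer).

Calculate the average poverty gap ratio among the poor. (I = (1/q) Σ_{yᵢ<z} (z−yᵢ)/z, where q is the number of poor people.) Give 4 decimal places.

0.2124

Below the line: 4×R21,000, 24×R129,000 (q = 28 of N = 114).
Relative gaps: 0.8544 (×4), 0.1054 (×24); sum = 5.946072.
I averages over the q = 28 poor units only: 5.946072 / 28 = 0.2124.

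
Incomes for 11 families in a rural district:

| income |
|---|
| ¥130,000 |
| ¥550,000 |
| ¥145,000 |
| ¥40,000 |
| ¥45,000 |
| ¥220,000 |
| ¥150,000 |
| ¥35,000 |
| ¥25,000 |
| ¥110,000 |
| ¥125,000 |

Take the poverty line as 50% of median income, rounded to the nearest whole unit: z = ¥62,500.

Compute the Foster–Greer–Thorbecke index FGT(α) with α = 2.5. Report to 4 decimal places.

0.0479

Poor units: ¥25,000, ¥35,000, ¥40,000, ¥45,000 (q = 4 of N = 11).
Normalized shortfalls: (62500−25000)/62500 = 0.6000; (62500−35000)/62500 = 0.4400; (62500−40000)/62500 = 0.3600; (62500−45000)/62500 = 0.2800.
Raised to α = 2.5: 0.27885; 0.12842; 0.07776; 0.04149.
Sum = 0.526520; FGT(2.5) = 0.526520 / 11 = 0.0479.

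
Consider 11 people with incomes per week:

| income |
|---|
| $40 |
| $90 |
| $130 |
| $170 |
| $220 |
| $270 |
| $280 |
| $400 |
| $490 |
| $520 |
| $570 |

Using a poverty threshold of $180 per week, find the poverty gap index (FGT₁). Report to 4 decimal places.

Poor units: $40, $90, $130, $170 (q = 4 of N = 11).
Gap ratios (z−y)/z: (180−40)/180 = 0.7778; (180−90)/180 = 0.5000; (180−130)/180 = 0.2778; (180−170)/180 = 0.0556.
Sum of shortfalls = 1.611111; P₁ averages over all N: 1.611111 / 11 = 0.1465.

0.1465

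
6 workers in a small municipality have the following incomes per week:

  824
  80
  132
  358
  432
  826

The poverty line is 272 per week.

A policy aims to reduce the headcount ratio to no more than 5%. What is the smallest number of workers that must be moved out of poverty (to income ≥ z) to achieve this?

2 of the 6 workers are poor, so H = 2/6 = 0.333.
A headcount ratio of at most 5% allows at most ⌊0.05 × 6⌋ = 0 poor workers.
So at least 2 − 0 = 2 must be lifted.

2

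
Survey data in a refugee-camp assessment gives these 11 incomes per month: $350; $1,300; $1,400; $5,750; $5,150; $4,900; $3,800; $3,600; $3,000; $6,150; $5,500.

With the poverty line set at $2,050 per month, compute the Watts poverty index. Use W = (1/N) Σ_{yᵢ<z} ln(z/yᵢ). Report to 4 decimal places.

0.2368

Below z: $350, $1,300, $1,400 (q = 3 of N = 11).
Log gaps: ln(2050/350) = 1.7677; ln(2050/1300) = 0.4555; ln(2050/1400) = 0.3814.
W = 2.604505 / 11 = 0.2368.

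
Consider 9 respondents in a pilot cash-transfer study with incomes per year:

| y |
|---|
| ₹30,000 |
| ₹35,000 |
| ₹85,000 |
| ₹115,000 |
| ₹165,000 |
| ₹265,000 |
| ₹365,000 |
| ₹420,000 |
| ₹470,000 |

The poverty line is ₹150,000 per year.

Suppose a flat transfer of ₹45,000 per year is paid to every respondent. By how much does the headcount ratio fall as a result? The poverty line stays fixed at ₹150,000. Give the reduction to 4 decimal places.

Before: below the line — ₹30,000, ₹35,000, ₹85,000, ₹115,000; headcount ratio = 0.444444.
After the ₹45,000 transfer: below the line — ₹75,000, ₹80,000, ₹130,000; headcount ratio = 0.333333.
Reduction = 0.444444 − 0.333333 = 0.1111.

0.1111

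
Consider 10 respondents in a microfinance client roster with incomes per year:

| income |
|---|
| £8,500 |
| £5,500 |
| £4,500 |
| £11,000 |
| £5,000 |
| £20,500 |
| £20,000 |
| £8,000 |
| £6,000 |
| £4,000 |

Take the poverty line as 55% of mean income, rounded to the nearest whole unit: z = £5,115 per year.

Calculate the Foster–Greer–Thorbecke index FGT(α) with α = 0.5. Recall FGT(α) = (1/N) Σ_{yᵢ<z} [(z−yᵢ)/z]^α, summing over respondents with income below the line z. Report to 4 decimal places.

0.0964

Below the line: £4,000, £4,500, £5,000 (q = 3 of N = 10).
Normalized shortfalls: (5115−4000)/5115 = 0.2180; (5115−4500)/5115 = 0.1202; (5115−5000)/5115 = 0.0225.
Raised to α = 0.5: 0.46689; 0.34675; 0.14994.
Sum = 0.963582; FGT(0.5) = 0.963582 / 10 = 0.0964.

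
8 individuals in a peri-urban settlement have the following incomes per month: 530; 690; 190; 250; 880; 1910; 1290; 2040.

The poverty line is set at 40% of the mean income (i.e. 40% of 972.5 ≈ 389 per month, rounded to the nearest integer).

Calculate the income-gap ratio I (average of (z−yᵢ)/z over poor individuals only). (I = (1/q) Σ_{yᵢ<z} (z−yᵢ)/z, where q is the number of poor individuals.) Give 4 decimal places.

Incomes under z: 190, 250 (q = 2 of N = 8).
Shortfall ratios (z−y)/z: 0.5116, 0.3573; sum = 0.868895.
I averages over the q = 2 poor units only: 0.868895 / 2 = 0.4344.

0.4344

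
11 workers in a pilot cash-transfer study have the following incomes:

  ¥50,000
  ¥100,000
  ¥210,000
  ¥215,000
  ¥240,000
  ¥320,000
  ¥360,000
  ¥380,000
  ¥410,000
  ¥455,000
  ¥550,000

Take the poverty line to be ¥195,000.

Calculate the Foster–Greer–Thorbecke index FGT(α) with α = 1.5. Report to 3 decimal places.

0.089

Poor units: ¥50,000, ¥100,000 (q = 2 of N = 11).
Shortfall ratios: (195000−50000)/195000 = 0.7436; (195000−100000)/195000 = 0.4872.
Raised to α = 1.5: 0.64121; 0.34004.
Sum = 0.981252; FGT(1.5) = 0.981252 / 11 = 0.089.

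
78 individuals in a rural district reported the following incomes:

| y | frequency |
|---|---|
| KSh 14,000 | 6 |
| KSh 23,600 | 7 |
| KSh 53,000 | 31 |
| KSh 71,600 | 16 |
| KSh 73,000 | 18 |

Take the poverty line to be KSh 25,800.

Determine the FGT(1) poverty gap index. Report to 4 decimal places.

Below z: 6×KSh 14,000, 7×KSh 23,600 (q = 13 of N = 78).
Normalized shortfalls: (25800−14000)/25800 = 0.4574 (×6); (25800−23600)/25800 = 0.0853 (×7).
Sum of shortfalls = 3.341085; P₁ averages over all N: 3.341085 / 78 = 0.0428.

0.0428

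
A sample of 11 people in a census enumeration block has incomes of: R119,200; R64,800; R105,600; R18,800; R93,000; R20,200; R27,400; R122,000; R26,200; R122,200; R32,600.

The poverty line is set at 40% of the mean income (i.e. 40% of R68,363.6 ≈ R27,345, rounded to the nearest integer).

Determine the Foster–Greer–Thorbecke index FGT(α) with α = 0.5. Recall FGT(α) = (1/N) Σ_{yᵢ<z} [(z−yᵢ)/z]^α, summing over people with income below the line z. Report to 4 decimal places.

0.1159

Below z: R18,800, R20,200, R26,200 (q = 3 of N = 11).
Shortfall ratios: (27345−18800)/27345 = 0.3125; (27345−20200)/27345 = 0.2613; (27345−26200)/27345 = 0.0419.
Raised to α = 0.5: 0.55901; 0.51117; 0.20463.
Sum = 1.274800; FGT(0.5) = 1.274800 / 11 = 0.1159.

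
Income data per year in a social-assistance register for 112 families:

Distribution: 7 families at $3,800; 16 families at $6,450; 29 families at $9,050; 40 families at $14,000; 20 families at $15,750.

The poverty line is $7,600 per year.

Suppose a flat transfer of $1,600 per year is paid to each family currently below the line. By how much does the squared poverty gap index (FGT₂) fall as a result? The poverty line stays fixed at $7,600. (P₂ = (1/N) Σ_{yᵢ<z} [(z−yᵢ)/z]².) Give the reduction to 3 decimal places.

0.014

Before: below the line — 7×$3,800, 16×$6,450; squared poverty gap index (FGT₂) = 0.01890.
After the $1,600 transfer: below the line — 7×$5,400; squared poverty gap index (FGT₂) = 0.00524.
Reduction = 0.01890 − 0.00524 = 0.014.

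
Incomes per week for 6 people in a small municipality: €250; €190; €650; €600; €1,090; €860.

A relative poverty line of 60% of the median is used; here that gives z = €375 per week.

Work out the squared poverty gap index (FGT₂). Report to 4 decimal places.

Below z: €190, €250 (q = 2 of N = 6).
Normalized shortfalls: (375−190)/375 = 0.4933; (375−250)/375 = 0.3333.
Squared: 0.2434; 0.1111.
Sum = 0.354489; P₂ = 0.354489 / 6 = 0.0591.

0.0591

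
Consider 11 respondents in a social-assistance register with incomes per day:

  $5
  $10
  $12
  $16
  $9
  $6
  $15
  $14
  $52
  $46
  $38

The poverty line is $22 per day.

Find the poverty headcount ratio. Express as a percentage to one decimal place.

8 of the 11 respondents have income below $22.
H = 8/11 = 72.7%.

72.7%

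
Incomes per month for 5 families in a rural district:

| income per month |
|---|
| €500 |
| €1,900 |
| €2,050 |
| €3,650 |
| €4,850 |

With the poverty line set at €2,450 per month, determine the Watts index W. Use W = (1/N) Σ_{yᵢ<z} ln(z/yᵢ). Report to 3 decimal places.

0.404

Below z: €500, €1,900, €2,050 (q = 3 of N = 5).
Log gaps: ln(2450/500) = 1.5892; ln(2450/1900) = 0.2542; ln(2450/2050) = 0.1782.
W = 2.021718 / 5 = 0.404.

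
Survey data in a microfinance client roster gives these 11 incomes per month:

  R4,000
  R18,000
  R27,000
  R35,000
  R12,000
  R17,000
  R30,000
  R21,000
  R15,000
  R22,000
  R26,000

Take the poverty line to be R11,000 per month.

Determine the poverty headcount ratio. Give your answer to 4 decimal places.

1 of the 11 families have income below R11,000.
H = 1/11 = 0.0909.

0.0909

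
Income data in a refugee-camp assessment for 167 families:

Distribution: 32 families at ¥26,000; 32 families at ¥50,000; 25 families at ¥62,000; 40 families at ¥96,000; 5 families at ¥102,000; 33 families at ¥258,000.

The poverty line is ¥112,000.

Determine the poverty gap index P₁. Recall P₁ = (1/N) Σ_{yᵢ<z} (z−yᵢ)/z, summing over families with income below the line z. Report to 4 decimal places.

Below the line: 32×¥26,000, 32×¥50,000, 25×¥62,000, 40×¥96,000, 5×¥102,000 (q = 134 of N = 167).
Normalized shortfalls: (112000−26000)/112000 = 0.7679 (×32); (112000−50000)/112000 = 0.5536 (×32); (112000−62000)/112000 = 0.4464 (×25); (112000−96000)/112000 = 0.1429 (×40); (112000−102000)/112000 = 0.0893 (×5).
Sum of shortfalls = 59.607143; P₁ averages over all N: 59.607143 / 167 = 0.3569.

0.3569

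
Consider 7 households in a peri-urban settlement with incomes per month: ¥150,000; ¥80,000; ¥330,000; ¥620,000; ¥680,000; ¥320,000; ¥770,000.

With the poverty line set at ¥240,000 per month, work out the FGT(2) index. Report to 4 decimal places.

Below the line: ¥80,000, ¥150,000 (q = 2 of N = 7).
Normalized shortfalls: (240000−80000)/240000 = 0.6667; (240000−150000)/240000 = 0.3750.
Squared: 0.4444; 0.1406.
Sum = 0.585069; P₂ = 0.585069 / 7 = 0.0836.

0.0836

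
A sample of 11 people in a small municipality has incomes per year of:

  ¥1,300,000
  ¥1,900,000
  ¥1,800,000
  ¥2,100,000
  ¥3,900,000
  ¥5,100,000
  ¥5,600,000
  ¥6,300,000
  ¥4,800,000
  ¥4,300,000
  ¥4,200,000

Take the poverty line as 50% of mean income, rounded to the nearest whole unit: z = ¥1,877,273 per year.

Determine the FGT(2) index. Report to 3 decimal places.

Below z: ¥1,300,000, ¥1,800,000 (q = 2 of N = 11).
Gap ratios (z−y)/z: (1877273−1300000)/1877273 = 0.3075; (1877273−1800000)/1877273 = 0.0412.
Squared: 0.0946; 0.0017.
Sum = 0.096254; P₂ = 0.096254 / 11 = 0.009.

0.009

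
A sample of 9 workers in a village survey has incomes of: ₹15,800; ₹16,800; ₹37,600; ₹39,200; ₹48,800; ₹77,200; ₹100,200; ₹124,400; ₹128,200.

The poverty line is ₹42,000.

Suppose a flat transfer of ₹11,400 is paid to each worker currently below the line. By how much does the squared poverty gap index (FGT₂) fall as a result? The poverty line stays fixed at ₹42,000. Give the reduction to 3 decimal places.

0.059

Before: below the line — ₹15,800, ₹16,800, ₹37,600, ₹39,200; squared poverty gap index (FGT₂) = 0.08495.
After the ₹11,400 transfer: below the line — ₹27,200, ₹28,200; squared poverty gap index (FGT₂) = 0.02579.
Reduction = 0.08495 − 0.02579 = 0.059.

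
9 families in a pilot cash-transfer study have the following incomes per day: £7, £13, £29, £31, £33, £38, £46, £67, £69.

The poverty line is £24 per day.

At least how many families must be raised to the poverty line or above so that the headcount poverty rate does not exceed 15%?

1

Currently q = 2 of N = 9 are below the line (H = 0.222).
A headcount ratio of at most 15% allows at most ⌊0.15 × 9⌋ = 1 poor families.
So at least 2 − 1 = 1 must be lifted.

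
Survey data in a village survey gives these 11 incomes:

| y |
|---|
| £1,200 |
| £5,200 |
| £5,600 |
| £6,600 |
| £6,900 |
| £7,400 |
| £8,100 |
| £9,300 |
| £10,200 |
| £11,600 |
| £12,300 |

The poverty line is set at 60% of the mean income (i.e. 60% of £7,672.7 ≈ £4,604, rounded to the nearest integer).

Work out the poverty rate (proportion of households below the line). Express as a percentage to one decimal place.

9.1%

1 of the 11 households have income below £4,604.
H = 1/11 = 9.1%.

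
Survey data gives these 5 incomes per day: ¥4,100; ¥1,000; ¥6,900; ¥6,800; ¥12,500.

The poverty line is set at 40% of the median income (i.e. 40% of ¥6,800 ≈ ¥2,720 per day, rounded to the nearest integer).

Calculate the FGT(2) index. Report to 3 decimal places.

Poor units: ¥1,000 (q = 1 of N = 5).
Gap ratios (z−y)/z: (2720−1000)/2720 = 0.6324.
Squared: 0.3999.
Sum = 0.399870; P₂ = 0.399870 / 5 = 0.080.

0.080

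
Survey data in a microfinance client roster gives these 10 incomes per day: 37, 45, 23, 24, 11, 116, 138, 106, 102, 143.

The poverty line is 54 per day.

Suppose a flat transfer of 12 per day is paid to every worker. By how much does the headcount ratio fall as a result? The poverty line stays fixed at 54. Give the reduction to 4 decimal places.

Before: below the line — 11, 23, 24, 37, 45; headcount ratio = 0.500000.
After the 12 transfer: below the line — 23, 35, 36, 49; headcount ratio = 0.400000.
Reduction = 0.500000 − 0.400000 = 0.1000.

0.1000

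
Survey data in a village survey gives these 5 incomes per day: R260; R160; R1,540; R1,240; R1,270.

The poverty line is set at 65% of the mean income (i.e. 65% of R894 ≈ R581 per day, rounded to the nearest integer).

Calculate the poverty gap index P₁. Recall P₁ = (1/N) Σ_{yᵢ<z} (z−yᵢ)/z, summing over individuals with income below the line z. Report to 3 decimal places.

0.255

Poor units: R160, R260 (q = 2 of N = 5).
Normalized shortfalls: (581−160)/581 = 0.7246; (581−260)/581 = 0.5525.
Sum of shortfalls = 1.277108; P₁ averages over all N: 1.277108 / 5 = 0.255.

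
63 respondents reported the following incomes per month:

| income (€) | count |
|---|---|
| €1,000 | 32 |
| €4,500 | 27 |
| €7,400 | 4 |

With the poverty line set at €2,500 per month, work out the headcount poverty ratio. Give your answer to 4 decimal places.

0.5079

32 of the 63 respondents have income below €2,500.
H = 32/63 = 0.5079.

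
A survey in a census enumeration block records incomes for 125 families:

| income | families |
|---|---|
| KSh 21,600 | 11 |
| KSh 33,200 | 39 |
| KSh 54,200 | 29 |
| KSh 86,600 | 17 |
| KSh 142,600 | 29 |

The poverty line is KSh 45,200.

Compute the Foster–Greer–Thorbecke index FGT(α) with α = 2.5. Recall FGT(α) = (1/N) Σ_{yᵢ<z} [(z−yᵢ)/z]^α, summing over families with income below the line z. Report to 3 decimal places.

0.029

Incomes under z: 11×KSh 21,600, 39×KSh 33,200 (q = 50 of N = 125).
Normalized shortfalls: (45200−21600)/45200 = 0.5221 (×11); (45200−33200)/45200 = 0.2655 (×39).
Raised to α = 2.5: 0.19699 (×11); 0.03632 (×39).
Sum = 3.583192; FGT(2.5) = 3.583192 / 125 = 0.029.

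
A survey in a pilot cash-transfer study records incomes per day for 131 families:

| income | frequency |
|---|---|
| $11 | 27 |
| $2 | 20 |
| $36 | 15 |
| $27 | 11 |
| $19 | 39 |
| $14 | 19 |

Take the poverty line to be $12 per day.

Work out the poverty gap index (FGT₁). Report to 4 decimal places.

0.1444

Below the line: 20×$2, 27×$11 (q = 47 of N = 131).
Normalized shortfalls: (12−2)/12 = 0.8333 (×20); (12−11)/12 = 0.0833 (×27).
Σ = 18.916667. Dividing by the full population N = 131 gives P₁ = 0.1444.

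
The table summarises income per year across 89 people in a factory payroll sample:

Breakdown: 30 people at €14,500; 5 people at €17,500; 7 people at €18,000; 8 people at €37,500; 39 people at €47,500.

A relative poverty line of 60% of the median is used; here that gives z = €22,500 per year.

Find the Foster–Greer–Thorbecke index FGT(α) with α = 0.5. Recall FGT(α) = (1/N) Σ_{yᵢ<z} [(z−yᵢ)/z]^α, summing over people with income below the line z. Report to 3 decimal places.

Incomes under z: 30×€14,500, 5×€17,500, 7×€18,000 (q = 42 of N = 89).
Relative gaps: (22500−14500)/22500 = 0.3556 (×30); (22500−17500)/22500 = 0.2222 (×5); (22500−18000)/22500 = 0.2000 (×7).
Raised to α = 0.5: 0.59628 (×30); 0.47140 (×5); 0.44721 (×7).
Sum = 23.376062; FGT(0.5) = 23.376062 / 89 = 0.263.

0.263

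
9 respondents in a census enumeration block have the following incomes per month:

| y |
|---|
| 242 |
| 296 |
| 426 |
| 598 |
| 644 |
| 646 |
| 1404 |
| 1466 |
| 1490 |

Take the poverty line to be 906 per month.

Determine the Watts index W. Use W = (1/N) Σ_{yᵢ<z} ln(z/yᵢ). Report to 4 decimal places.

0.4765

Incomes under z: 242, 296, 426, 598, 644, 646 (q = 6 of N = 9).
Log gaps: ln(906/242) = 1.3201; ln(906/296) = 1.1187; ln(906/426) = 0.7546; ln(906/598) = 0.4154; ln(906/644) = 0.3413; ln(906/646) = 0.3382.
W = 4.288410 / 9 = 0.4765.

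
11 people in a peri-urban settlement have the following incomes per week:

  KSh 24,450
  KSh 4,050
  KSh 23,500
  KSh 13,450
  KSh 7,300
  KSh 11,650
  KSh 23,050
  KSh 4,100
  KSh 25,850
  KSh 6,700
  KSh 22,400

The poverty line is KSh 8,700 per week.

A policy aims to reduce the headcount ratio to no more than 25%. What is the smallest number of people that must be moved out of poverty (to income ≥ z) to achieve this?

4 of the 11 people are poor, so H = 4/11 = 0.364.
A headcount ratio of at most 25% allows at most ⌊0.25 × 11⌋ = 2 poor people.
So at least 4 − 2 = 2 must be lifted.

2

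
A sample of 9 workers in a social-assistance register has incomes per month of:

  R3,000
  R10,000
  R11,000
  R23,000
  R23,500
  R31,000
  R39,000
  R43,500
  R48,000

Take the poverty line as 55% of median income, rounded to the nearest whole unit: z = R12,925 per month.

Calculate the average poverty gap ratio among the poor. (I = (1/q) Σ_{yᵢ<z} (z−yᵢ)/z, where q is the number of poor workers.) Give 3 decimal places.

0.381

Below z: R3,000, R10,000, R11,000 (q = 3 of N = 9).
Relative gaps: 0.7679, 0.2263, 0.1489; sum = 1.143133.
The income-gap ratio divides by q (the poor only): 1.143133 / 3 = 0.381.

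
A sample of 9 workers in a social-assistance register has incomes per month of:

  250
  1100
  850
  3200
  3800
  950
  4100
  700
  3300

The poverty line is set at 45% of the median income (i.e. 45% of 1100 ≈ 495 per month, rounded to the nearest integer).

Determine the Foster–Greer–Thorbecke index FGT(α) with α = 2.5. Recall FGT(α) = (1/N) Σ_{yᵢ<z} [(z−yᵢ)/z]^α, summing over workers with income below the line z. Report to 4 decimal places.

0.0191

Incomes under z: 250 (q = 1 of N = 9).
Shortfall ratios: (495−250)/495 = 0.4949.
Raised to α = 2.5: 0.17235.
Sum = 0.172346; FGT(2.5) = 0.172346 / 9 = 0.0191.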